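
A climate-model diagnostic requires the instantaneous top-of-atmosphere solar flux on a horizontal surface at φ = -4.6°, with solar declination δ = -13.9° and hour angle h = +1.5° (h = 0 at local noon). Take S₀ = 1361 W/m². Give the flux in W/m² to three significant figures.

1.34e+03 W/m²

cos θ_z = sin φ sin δ + cos φ cos δ cos h = 0.019266 + 0.967258 = 0.986524.
Flux = S₀ · cos θ_z = 1361 × 0.986524 = 1343 W/m².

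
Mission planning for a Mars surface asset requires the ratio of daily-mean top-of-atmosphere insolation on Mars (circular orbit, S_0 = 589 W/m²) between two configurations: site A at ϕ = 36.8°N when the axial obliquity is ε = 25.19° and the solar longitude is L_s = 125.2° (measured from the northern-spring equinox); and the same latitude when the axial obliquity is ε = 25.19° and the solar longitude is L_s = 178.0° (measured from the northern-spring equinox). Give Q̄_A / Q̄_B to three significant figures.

— Configuration A (ϕ=+36.8°):
Solar declination: sin δ = sin ε · sin L_s = sin 25.19° × sin 125.2° = 0.34779, so δ = +20.352°.
cos h₀ = −tan(+36.8°) tan(+20.352°) = -0.2775, h₀ = 1.8520 rad.
Bracket: h₀ sin ϕ sin δ + cos ϕ cos δ sin h₀ = 1.8520×0.59902×0.34779 + 0.80073×0.93757×0.96072 = 0.385833 + 0.721251 = 1.107084.
Q̄ = (S_0/π) × [bracket] = (589/π) × 1.107084 = 207.56 W/m².
— Configuration B (ϕ=+36.8°):
Solar declination: sin δ = sin ε · sin L_s = sin 25.19° × sin 178.0° = 0.01485, so δ = +0.851°.
cos h₀ = −tan(+36.8°) tan(+0.851°) = -0.0111, h₀ = 1.5819 rad.
Bracket: h₀ sin ϕ sin δ + cos ϕ cos δ sin h₀ = 1.5819×0.59902×0.01485 + 0.80073×0.99989×0.99994 = 0.014072 + 0.800594 = 0.814666.
Q̄ = (S_0/π) × [bracket] = (589/π) × 0.814666 = 152.74 W/m².
Ratio Q̄_A / Q̄_B = 207.56 / 152.74 = 1.359.

Q̄_A / Q̄_B ≈ 1.36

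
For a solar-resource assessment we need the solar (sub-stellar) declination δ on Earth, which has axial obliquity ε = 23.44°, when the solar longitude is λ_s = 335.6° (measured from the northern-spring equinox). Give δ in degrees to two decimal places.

sin δ = sin ε · sin λ_s = sin 23.44° × sin 335.6° = -0.164328.
δ = arcsin(-0.164328) = -9.46°.

δ = -9.46°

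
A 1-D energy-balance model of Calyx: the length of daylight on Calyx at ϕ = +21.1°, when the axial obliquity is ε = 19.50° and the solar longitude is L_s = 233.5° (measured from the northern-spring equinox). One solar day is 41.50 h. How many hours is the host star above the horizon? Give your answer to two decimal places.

Solar declination: sin δ = sin ε · sin L_s = sin 19.50° × sin 233.5° = -0.26833, so δ = -15.565°.
cos h₀ = −tan ϕ · tan δ = −tan(+21.1°) × tan(-15.565°) = 0.1075, so h₀ = 1.4631 rad = 83.83°.
Daylight = 2h₀/(2π) × 41.50 h = (1.4631/π) × 41.50 = 19.33 h.

19.33 h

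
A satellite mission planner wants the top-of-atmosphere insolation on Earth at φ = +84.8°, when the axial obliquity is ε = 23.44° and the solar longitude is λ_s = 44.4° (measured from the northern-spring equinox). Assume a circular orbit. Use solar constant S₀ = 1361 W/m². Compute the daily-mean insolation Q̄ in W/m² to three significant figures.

Solar declination: sin δ = sin ε · sin λ_s = sin 23.44° × sin 44.4° = 0.27832, so δ = +16.160°.
cos H₀ = −tan(+84.8°) tan(+16.160°) = -3.1840 ≤ −1 ⇒ polar day, H₀ = π.
Bracket: H₀ sin φ sin δ + cos φ cos δ sin H₀ = 3.1416×0.99588×0.27832 + 0.09063×0.96049×0.00000 = 0.870768 + 0.000000 = 0.870768.
Q̄ = (S₀/π) × [bracket] = (1361/π) × 0.870768 = 377.2 W/m².

Q̄ ≈ 377 W/m²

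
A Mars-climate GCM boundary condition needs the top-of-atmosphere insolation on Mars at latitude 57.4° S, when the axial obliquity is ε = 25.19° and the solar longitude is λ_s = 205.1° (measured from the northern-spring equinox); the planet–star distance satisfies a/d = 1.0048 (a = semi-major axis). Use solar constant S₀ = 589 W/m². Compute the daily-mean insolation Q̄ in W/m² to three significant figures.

Q̄ ≈ 150 W/m²

Solar declination: sin δ = sin ε · sin λ_s = sin 25.19° × sin 205.1° = -0.18055, so δ = -10.402°.
cos H₀ = −tan(-57.4°) tan(-10.402°) = -0.2870, H₀ = 1.8619 rad.
Bracket: H₀ sin φ sin δ + cos φ cos δ sin H₀ = 1.8619×-0.84245×-0.18055 + 0.53877×0.98357×0.95792 = 0.283203 + 0.507619 = 0.790822.
Inverse-square distance factor (a/d)² = 1.0048² = 1.009623.
Q̄ = (S₀/π) × 1.009623 × [bracket] = (589/π) × 1.009623 × 0.790822 = 149.7 W/m².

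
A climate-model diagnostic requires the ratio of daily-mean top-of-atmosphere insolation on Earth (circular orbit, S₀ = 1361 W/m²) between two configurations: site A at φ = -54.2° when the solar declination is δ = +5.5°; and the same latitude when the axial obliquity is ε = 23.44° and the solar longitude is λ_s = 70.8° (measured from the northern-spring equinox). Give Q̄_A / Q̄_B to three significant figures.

Q̄_A / Q̄_B ≈ 3.07

— Configuration A (φ=-54.2°):
cos H₀ = −tan(-54.2°) tan(+5.500°) = 0.1335, H₀ = 1.4369 rad.
Bracket: H₀ sin φ sin δ + cos φ cos δ sin H₀ = 1.4369×-0.81106×0.09585 + 0.58496×0.99540×0.99105 = -0.111705 + 0.577058 = 0.465353.
Q̄ = (S₀/π) × [bracket] = (1361/π) × 0.465353 = 201.60 W/m².
— Configuration B (φ=-54.2°):
Solar declination: sin δ = sin ε · sin λ_s = sin 23.44° × sin 70.8° = 0.37566, so δ = +22.065°.
cos H₀ = −tan(-54.2°) tan(+22.065°) = 0.5620, H₀ = 0.9740 rad.
Bracket: H₀ sin φ sin δ + cos φ cos δ sin H₀ = 0.9740×-0.81106×0.37566 + 0.58496×0.92676×0.82711 = -0.296761 + 0.448391 = 0.151630.
Q̄ = (S₀/π) × [bracket] = (1361/π) × 0.151630 = 65.689 W/m².
Ratio Q̄_A / Q̄_B = 201.60 / 65.689 = 3.069.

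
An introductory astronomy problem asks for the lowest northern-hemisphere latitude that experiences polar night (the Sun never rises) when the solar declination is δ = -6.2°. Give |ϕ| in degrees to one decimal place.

Polar night requires cos h₀ = −tan ϕ tan δ ≥ 1, i.e. tan ϕ tan δ ≤ −1.
The boundary is |tan ϕ| · |tan δ| = 1, so |ϕ| = 90° − |δ| = 90° − 6.2° = 83.8° in the northern hemisphere.

|ϕ| = 83.8°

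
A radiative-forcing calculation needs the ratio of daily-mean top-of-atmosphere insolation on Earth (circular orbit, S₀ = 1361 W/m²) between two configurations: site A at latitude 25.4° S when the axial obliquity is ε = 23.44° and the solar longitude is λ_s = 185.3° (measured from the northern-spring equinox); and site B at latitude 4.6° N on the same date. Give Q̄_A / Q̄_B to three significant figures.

— Configuration A (φ=-25.4°):
Solar declination: sin δ = sin ε · sin λ_s = sin 23.44° × sin 185.3° = -0.03674, so δ = -2.106°.
cos H₀ = −tan(-25.4°) tan(-2.106°) = -0.0175, H₀ = 1.5883 rad.
Bracket: H₀ sin φ sin δ + cos φ cos δ sin H₀ = 1.5883×-0.42894×-0.03674 + 0.90334×0.99932×0.99985 = 0.025030 + 0.902590 = 0.927620.
Q̄ = (S₀/π) × [bracket] = (1361/π) × 0.927620 = 401.86 W/m².
— Configuration B (φ=+4.6°):
cos H₀ = −tan(+4.6°) tan(-2.106°) = 0.0030, H₀ = 1.5678 rad.
Bracket: H₀ sin φ sin δ + cos φ cos δ sin H₀ = 1.5678×0.08020×-0.03674 + 0.99678×0.99932×1.00000 = -0.004620 + 0.996102 = 0.991482.
Q̄ = (S₀/π) × [bracket] = (1361/π) × 0.991482 = 429.53 W/m².
Ratio Q̄_A / Q̄_B = 401.86 / 429.53 = 0.9356.

Q̄_A / Q̄_B ≈ 0.936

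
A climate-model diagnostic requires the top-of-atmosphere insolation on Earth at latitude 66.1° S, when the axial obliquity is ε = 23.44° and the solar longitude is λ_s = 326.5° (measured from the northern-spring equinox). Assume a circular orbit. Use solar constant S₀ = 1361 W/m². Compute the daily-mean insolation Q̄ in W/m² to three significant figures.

Solar declination: sin δ = sin ε · sin λ_s = sin 23.44° × sin 326.5° = -0.21955, so δ = -12.683°.
cos H₀ = −tan(-66.1°) tan(-12.683°) = -0.5078, H₀ = 2.1035 rad.
Bracket: H₀ sin φ sin δ + cos φ cos δ sin H₀ = 2.1035×-0.91425×-0.21955 + 0.40514×0.97560×0.86145 = 0.422222 + 0.340492 = 0.762714.
Q̄ = (S₀/π) × [bracket] = (1361/π) × 0.762714 = 330.4 W/m².

Q̄ ≈ 330 W/m²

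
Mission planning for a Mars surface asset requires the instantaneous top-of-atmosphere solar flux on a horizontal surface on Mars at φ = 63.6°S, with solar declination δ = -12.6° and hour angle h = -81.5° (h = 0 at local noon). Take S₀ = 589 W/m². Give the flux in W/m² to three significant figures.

cos θ_z = sin φ sin δ + cos φ cos δ cos h = 0.195393 + 0.064138 = 0.259531.
Flux = S₀ · cos θ_z = 589 × 0.259531 = 152.9 W/m².

153 W/m²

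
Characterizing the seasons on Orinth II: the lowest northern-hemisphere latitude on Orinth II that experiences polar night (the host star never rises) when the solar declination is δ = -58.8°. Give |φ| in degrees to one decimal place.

Polar night requires cos H₀ = −tan φ tan δ ≥ 1, i.e. tan φ tan δ ≤ −1.
The boundary is |tan φ| · |tan δ| = 1, so |φ| = 90° − |δ| = 90° − 58.8° = 31.2° in the northern hemisphere.

|φ| = 31.2°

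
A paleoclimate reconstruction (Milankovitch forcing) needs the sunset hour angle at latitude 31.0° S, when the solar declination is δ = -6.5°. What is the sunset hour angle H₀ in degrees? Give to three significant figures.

cos H₀ = −tan φ · tan δ = −tan(-31.0°) × tan(-6.500°) = -0.0685, so H₀ = 1.6393 rad = 93.93°.

H₀ = 93.9°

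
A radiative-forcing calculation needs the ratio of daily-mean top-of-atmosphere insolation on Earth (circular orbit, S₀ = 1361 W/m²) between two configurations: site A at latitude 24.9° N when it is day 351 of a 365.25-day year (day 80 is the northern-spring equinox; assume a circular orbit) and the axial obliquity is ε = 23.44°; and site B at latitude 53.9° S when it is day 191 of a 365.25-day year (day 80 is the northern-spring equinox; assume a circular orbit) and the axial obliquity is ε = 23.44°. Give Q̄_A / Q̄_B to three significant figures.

— Configuration A (φ=+24.9°):
Solar longitude: λ_s = 360° × (351 − 80)/365.25 = 267.105°.
sin δ = sin 23.44° × sin 267.105° = -0.39728, so δ = -23.408°.
cos H₀ = −tan(+24.9°) tan(-23.408°) = 0.2010, H₀ = 1.3685 rad.
Bracket: H₀ sin φ sin δ + cos φ cos δ sin H₀ = 1.3685×0.42104×-0.39728 + 0.90704×0.91770×0.97960 = -0.228910 + 0.815410 = 0.586500.
Q̄ = (S₀/π) × [bracket] = (1361/π) × 0.586500 = 254.08 W/m².
— Configuration B (φ=-53.9°):
Solar longitude: λ_s = 360° × (191 − 80)/365.25 = 109.405°.
sin δ = sin 23.44° × sin 109.405° = 0.37519, so δ = +22.036°.
cos H₀ = −tan(-53.9°) tan(+22.036°) = 0.5551, H₀ = 0.9824 rad.
Bracket: H₀ sin φ sin δ + cos φ cos δ sin H₀ = 0.9824×-0.80799×0.37519 + 0.58920×0.92695×0.83181 = -0.297814 + 0.454300 = 0.156486.
Q̄ = (S₀/π) × [bracket] = (1361/π) × 0.156486 = 67.793 W/m².
Ratio Q̄_A / Q̄_B = 254.08 / 67.793 = 3.748.

Q̄_A / Q̄_B ≈ 3.75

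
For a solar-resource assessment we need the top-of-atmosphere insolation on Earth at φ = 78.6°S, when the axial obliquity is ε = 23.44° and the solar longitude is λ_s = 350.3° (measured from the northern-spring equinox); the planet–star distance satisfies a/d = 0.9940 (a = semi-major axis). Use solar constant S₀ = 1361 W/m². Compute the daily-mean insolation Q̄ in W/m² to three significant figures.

Q̄ ≈ 133 W/m²

Solar declination: sin δ = sin ε · sin λ_s = sin 23.44° × sin 350.3° = -0.06702, so δ = -3.843°.
cos H₀ = −tan(-78.6°) tan(-3.843°) = -0.3331, H₀ = 1.9104 rad.
Bracket: H₀ sin φ sin δ + cos φ cos δ sin H₀ = 1.9104×-0.98027×-0.06702 + 0.19766×0.99775×0.94287 = 0.125509 + 0.185948 = 0.311457.
Inverse-square distance factor (a/d)² = 0.9940² = 0.988036.
Q̄ = (S₀/π) × 0.988036 × [bracket] = (1361/π) × 0.988036 × 0.311457 = 133.3 W/m².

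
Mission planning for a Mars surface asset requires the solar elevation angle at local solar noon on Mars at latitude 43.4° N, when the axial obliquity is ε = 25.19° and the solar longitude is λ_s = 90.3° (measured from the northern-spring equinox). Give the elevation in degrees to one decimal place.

71.8°

Solar declination: sin δ = sin ε · sin λ_s = sin 25.19° × sin 90.3° = 0.42562, so δ = +25.190°.
At local noon the hour angle is zero, so the zenith angle equals |φ − δ| = |+43.4° − (+25.190°)| = 18.210°.
Elevation = 90° − 18.210° = 71.8°.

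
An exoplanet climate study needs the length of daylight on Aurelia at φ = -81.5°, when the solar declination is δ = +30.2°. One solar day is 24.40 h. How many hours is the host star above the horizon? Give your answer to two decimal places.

cos H₀ = −tan φ · tan δ = 3.8943 ≥ 1, so the host star never rises (polar night) and H₀ = 0.
Daylight = 2H₀/(2π) × 24.40 h = (0.0000/π) × 24.40 = 0.00 h.

0.00 h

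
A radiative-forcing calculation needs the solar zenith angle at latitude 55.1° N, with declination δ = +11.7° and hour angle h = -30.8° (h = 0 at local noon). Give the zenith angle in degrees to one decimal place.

cos θ_z = sin φ sin δ + cos φ cos δ cos h = 0.166316 + 0.481239 = 0.647555.
θ_z = arccos(0.647555) = 49.6°.

θ_z = 49.6°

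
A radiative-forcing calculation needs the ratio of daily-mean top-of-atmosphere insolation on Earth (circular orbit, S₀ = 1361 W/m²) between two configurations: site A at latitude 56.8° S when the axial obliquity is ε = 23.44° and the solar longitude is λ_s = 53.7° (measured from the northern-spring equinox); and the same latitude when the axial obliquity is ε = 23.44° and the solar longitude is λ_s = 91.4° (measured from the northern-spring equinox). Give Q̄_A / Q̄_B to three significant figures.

— Configuration A (φ=-56.8°):
Solar declination: sin δ = sin ε · sin λ_s = sin 23.44° × sin 53.7° = 0.32059, so δ = +18.699°.
cos H₀ = −tan(-56.8°) tan(+18.699°) = 0.5172, H₀ = 1.0272 rad.
Bracket: H₀ sin φ sin δ + cos φ cos δ sin H₀ = 1.0272×-0.83676×0.32059 + 0.54756×0.94722×0.85586 = -0.275553 + 0.443900 = 0.168347.
Q̄ = (S₀/π) × [bracket] = (1361/π) × 0.168347 = 72.931 W/m².
— Configuration B (φ=-56.8°):
Solar declination: sin δ = sin ε · sin λ_s = sin 23.44° × sin 91.4° = 0.39767, so δ = +23.433°.
cos H₀ = −tan(-56.8°) tan(+23.433°) = 0.6623, H₀ = 0.8469 rad.
Bracket: H₀ sin φ sin δ + cos φ cos δ sin H₀ = 0.8469×-0.83676×0.39767 + 0.54756×0.91753×0.74922 = -0.281810 + 0.376410 = 0.094600.
Q̄ = (S₀/π) × [bracket] = (1361/π) × 0.094600 = 40.983 W/m².
Ratio Q̄_A / Q̄_B = 72.931 / 40.983 = 1.780.

Q̄_A / Q̄_B ≈ 1.78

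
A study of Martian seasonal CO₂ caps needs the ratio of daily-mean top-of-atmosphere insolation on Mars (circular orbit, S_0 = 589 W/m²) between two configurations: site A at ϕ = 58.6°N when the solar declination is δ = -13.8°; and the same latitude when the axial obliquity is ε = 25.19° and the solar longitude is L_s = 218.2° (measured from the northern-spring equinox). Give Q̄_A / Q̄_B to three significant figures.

Q̄_A / Q̄_B ≈ 1.13

— Configuration A (ϕ=+58.6°):
cos h₀ = −tan(+58.6°) tan(-13.800°) = 0.4024, h₀ = 1.1567 rad.
Bracket: h₀ sin ϕ sin δ + cos ϕ cos δ sin h₀ = 1.1567×0.85355×-0.23853 + 0.52101×0.97113×0.91547 = -0.235501 + 0.463199 = 0.227698.
Q̄ = (S_0/π) × [bracket] = (589/π) × 0.227698 = 42.690 W/m².
— Configuration B (ϕ=+58.6°):
Solar declination: sin δ = sin ε · sin L_s = sin 25.19° × sin 218.2° = -0.26321, so δ = -15.260°.
cos h₀ = −tan(+58.6°) tan(-15.260°) = 0.4470, h₀ = 1.1074 rad.
Bracket: h₀ sin ϕ sin δ + cos ϕ cos δ sin h₀ = 1.1074×0.85355×-0.26321 + 0.52101×0.96474×0.89455 = -0.248792 + 0.449636 = 0.200844.
Q̄ = (S_0/π) × [bracket] = (589/π) × 0.200844 = 37.655 W/m².
Ratio Q̄_A / Q̄_B = 42.690 / 37.655 = 1.134.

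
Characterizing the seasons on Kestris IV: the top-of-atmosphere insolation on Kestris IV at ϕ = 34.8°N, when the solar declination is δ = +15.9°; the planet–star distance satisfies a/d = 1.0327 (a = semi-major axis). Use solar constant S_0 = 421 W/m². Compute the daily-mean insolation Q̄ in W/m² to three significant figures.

cos h₀ = −tan(+34.8°) tan(+15.900°) = -0.1980, h₀ = 1.7701 rad.
Bracket: h₀ sin ϕ sin δ + cos ϕ cos δ sin h₀ = 1.7701×0.57071×0.27396 + 0.82115×0.96174×0.98021 = 0.276758 + 0.774104 = 1.050862.
Inverse-square distance factor (a/d)² = 1.0327² = 1.066469.
Q̄ = (S_0/π) × 1.066469 × [bracket] = (421/π) × 1.066469 × 1.050862 = 150.2 W/m².

Q̄ ≈ 150 W/m²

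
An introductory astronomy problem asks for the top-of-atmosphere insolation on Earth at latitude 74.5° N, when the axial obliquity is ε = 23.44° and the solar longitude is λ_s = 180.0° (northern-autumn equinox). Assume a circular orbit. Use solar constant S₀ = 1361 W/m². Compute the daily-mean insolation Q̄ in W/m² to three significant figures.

Solar declination: sin δ = sin ε · sin λ_s = sin 23.44° × sin 180.0° = 0.00000, so δ = +0.000°.
cos H₀ = −tan(+74.5°) tan(+0.000°) = -0.0000, H₀ = 1.5708 rad.
Bracket: H₀ sin φ sin δ + cos φ cos δ sin H₀ = 1.5708×0.96363×0.00000 + 0.26724×1.00000×1.00000 = 0.000000 + 0.267240 = 0.267240.
Q̄ = (S₀/π) × [bracket] = (1361/π) × 0.267240 = 115.8 W/m².

Q̄ ≈ 116 W/m²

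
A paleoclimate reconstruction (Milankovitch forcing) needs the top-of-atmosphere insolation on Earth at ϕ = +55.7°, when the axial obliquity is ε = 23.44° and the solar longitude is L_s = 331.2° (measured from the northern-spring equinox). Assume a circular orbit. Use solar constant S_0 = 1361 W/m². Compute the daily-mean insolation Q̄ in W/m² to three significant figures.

Solar declination: sin δ = sin ε · sin L_s = sin 23.44° × sin 331.2° = -0.19164, so δ = -11.048°.
cos h₀ = −tan(+55.7°) tan(-11.048°) = 0.2862, h₀ = 1.2805 rad.
Bracket: h₀ sin ϕ sin δ + cos ϕ cos δ sin h₀ = 1.2805×0.82610×-0.19164 + 0.56353×0.98147×0.95816 = -0.202721 + 0.529947 = 0.327226.
Q̄ = (S_0/π) × [bracket] = (1361/π) × 0.327226 = 141.8 W/m².

Q̄ ≈ 142 W/m²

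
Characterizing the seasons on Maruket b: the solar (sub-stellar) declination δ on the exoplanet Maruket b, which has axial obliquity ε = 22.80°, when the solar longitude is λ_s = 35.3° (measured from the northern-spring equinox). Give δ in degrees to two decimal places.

δ = +12.94°

sin δ = sin ε · sin λ_s = sin 22.80° × sin 35.3° = 0.223929.
δ = arcsin(0.223929) = +12.94°.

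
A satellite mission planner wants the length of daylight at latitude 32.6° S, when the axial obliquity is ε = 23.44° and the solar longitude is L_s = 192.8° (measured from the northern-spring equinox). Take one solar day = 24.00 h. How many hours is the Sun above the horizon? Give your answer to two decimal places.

Solar declination: sin δ = sin ε · sin L_s = sin 23.44° × sin 192.8° = -0.08813, so δ = -5.056°.
cos h₀ = −tan ϕ · tan δ = −tan(-32.6°) × tan(-5.056°) = -0.0566, so h₀ = 1.6274 rad = 93.24°.
Daylight = 2h₀/(2π) × 24.00 h = (1.6274/π) × 24.00 = 12.43 h.

12.43 h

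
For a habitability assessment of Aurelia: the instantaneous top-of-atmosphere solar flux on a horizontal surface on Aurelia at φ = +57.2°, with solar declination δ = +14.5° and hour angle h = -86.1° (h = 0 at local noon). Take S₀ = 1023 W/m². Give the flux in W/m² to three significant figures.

252 W/m²

cos θ_z = sin φ sin δ + cos φ cos δ cos h = 0.210461 + 0.035671 = 0.246132.
Flux = S₀ · cos θ_z = 1023 × 0.246132 = 251.8 W/m².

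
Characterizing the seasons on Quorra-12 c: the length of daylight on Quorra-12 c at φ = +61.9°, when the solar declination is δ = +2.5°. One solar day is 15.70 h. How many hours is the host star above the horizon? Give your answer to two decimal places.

cos H₀ = −tan φ · tan δ = −tan(+61.9°) × tan(+2.500°) = -0.0818, so H₀ = 1.6527 rad = 94.69°.
Daylight = 2H₀/(2π) × 15.70 h = (1.6527/π) × 15.70 = 8.26 h.

8.26 h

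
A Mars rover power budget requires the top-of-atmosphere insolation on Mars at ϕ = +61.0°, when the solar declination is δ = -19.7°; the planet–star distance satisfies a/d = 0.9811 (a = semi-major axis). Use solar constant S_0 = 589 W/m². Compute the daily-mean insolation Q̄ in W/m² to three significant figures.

cos h₀ = −tan(+61.0°) tan(-19.700°) = 0.6459, h₀ = 0.8685 rad.
Bracket: h₀ sin ϕ sin δ + cos ϕ cos δ sin h₀ = 0.8685×0.87462×-0.33710 + 0.48481×0.94147×0.76339 = -0.256064 + 0.348437 = 0.092373.
Inverse-square distance factor (a/d)² = 0.9811² = 0.962557.
Q̄ = (S_0/π) × 0.962557 × [bracket] = (589/π) × 0.962557 × 0.092373 = 16.67 W/m².

Q̄ ≈ 16.7 W/m²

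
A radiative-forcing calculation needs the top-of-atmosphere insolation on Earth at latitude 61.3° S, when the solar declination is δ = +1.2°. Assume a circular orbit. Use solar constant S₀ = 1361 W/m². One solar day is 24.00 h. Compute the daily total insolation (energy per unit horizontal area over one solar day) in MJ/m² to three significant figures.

cos H₀ = −tan(-61.3°) tan(+1.200°) = 0.0383, H₀ = 1.5325 rad.
Bracket: H₀ sin φ sin δ + cos φ cos δ sin H₀ = 1.5325×-0.87715×0.02094 + 0.48022×0.99978×0.99927 = -0.028148 + 0.479764 = 0.451616.
Q̄ = (S₀/π) × [bracket] = (1361/π) × 0.451616 = 195.65 W/m².
Daily total = Q̄ × 24.00 h × 3600 s/h = 195.65 × 24.00 × 3600 / 10⁶ = 16.90 MJ/m².

16.9 MJ/m²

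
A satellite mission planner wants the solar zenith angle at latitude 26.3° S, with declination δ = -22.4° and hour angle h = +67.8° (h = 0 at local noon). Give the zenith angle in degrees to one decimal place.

θ_z = 61.2°

cos θ_z = sin φ sin δ + cos φ cos δ cos h = 0.168841 + 0.313171 = 0.482012.
θ_z = arccos(0.482012) = 61.2°.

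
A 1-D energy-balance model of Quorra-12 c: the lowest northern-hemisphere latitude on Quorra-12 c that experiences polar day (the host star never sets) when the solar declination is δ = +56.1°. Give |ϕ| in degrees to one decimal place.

Polar day requires cos h₀ = −tan ϕ tan δ ≤ −1, i.e. tan ϕ tan δ ≥ 1.
The boundary is |tan ϕ| · |tan δ| = 1, so |ϕ| = 90° − |δ| = 90° − 56.1° = 33.9° in the northern hemisphere.

|ϕ| = 33.9°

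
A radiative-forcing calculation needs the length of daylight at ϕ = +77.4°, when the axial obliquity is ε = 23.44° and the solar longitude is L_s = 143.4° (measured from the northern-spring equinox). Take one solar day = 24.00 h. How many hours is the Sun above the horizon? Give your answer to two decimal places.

24.00 h

Solar declination: sin δ = sin ε · sin L_s = sin 23.44° × sin 143.4° = 0.23717, so δ = +13.720°.
Sunrise equation: cos h₀ = −tan ϕ · tan δ = -1.0922 ≤ −1, so the Sun never sets (polar day) and h₀ = π.
Daylight = 2h₀/(2π) × 24.00 h = (3.1416/π) × 24.00 = 24.00 h.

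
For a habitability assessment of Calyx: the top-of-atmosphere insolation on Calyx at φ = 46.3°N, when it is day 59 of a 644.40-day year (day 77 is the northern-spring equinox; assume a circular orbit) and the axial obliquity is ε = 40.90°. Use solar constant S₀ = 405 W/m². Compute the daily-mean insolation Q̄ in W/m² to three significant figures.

Q̄ ≈ 72.4 W/m²

Solar longitude: λ_s = 360° × (59 − 77)/644.40 = -10.056°, i.e. -10.056° + 360° = 349.944°.
sin δ = sin 40.90° × sin 349.944° = -0.11432, so δ = -6.565°.
cos H₀ = −tan(+46.3°) tan(-6.565°) = 0.1204, H₀ = 1.4501 rad.
Bracket: H₀ sin φ sin δ + cos φ cos δ sin H₀ = 1.4501×0.72297×-0.11432 + 0.69088×0.99344×0.99272 = -0.119851 + 0.681351 = 0.561500.
Q̄ = (S₀/π) × [bracket] = (405/π) × 0.561500 = 72.39 W/m².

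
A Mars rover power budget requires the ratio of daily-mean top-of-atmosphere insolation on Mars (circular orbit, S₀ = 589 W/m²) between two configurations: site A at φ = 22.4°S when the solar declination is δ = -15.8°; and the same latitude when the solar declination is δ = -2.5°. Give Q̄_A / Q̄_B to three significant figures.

— Configuration A (φ=-22.4°):
cos H₀ = −tan(-22.4°) tan(-15.800°) = -0.1166, H₀ = 1.6877 rad.
Bracket: H₀ sin φ sin δ + cos φ cos δ sin H₀ = 1.6877×-0.38107×-0.27228 + 0.92455×0.96222×0.99318 = 0.175112 + 0.883553 = 1.058665.
Q̄ = (S₀/π) × [bracket] = (589/π) × 1.058665 = 198.48 W/m².
— Configuration B (φ=-22.4°):
cos H₀ = −tan(-22.4°) tan(-2.500°) = -0.0180, H₀ = 1.5888 rad.
Bracket: H₀ sin φ sin δ + cos φ cos δ sin H₀ = 1.5888×-0.38107×-0.04362 + 0.92455×0.99905×0.99984 = 0.026409 + 0.923524 = 0.949933.
Q̄ = (S₀/π) × [bracket] = (589/π) × 0.949933 = 178.10 W/m².
Ratio Q̄_A / Q̄_B = 198.48 / 178.10 = 1.114.

Q̄_A / Q̄_B ≈ 1.11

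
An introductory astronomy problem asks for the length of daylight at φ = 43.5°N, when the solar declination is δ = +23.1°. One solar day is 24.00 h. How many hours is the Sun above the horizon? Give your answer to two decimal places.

cos H₀ = −tan φ · tan δ = −tan(+43.5°) × tan(+23.100°) = -0.4048, so H₀ = 1.9875 rad = 113.88°.
Daylight = 2H₀/(2π) × 24.00 h = (1.9875/π) × 24.00 = 15.18 h.

15.18 h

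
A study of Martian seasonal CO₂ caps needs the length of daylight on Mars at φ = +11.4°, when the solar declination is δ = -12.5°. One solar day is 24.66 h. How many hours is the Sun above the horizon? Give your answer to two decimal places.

cos H₀ = −tan φ · tan δ = −tan(+11.4°) × tan(-12.500°) = 0.0447, so H₀ = 1.5261 rad = 87.44°.
Daylight = 2H₀/(2π) × 24.66 h = (1.5261/π) × 24.66 = 11.98 h.

11.98 h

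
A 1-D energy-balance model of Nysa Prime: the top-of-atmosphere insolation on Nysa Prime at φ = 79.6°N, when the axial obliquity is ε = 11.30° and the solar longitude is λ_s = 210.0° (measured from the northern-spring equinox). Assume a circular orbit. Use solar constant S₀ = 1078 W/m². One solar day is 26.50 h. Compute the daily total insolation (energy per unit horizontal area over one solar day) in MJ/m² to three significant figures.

1.79 MJ/m²

Solar declination: sin δ = sin ε · sin λ_s = sin 11.30° × sin 210.0° = -0.09797, so δ = -5.622°.
cos H₀ = −tan(+79.6°) tan(-5.622°) = 0.5364, H₀ = 1.0046 rad.
Bracket: H₀ sin φ sin δ + cos φ cos δ sin H₀ = 1.0046×0.98357×-0.09797 + 0.18052×0.99519×0.84397 = -0.096804 + 0.151621 = 0.054817.
Q̄ = (S₀/π) × [bracket] = (1078/π) × 0.054817 = 18.810 W/m².
Daily total = Q̄ × 26.50 h × 3600 s/h = 18.810 × 26.50 × 3600 / 10⁶ = 1.794 MJ/m².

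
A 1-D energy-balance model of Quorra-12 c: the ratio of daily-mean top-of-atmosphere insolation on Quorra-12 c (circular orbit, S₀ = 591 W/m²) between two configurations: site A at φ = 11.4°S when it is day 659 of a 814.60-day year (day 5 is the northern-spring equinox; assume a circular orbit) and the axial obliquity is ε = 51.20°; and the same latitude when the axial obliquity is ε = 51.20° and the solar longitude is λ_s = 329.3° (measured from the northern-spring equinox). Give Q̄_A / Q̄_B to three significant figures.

Q̄_A / Q̄_B ≈ 0.884

— Configuration A (φ=-11.4°):
Solar longitude: λ_s = 360° × (659 − 5)/814.60 = 289.025°.
sin δ = sin 51.20° × sin 289.025° = -0.73677, so δ = -47.457°.
cos H₀ = −tan(-11.4°) tan(-47.457°) = -0.2197, H₀ = 1.7923 rad.
Bracket: H₀ sin φ sin δ + cos φ cos δ sin H₀ = 1.7923×-0.19766×-0.73677 + 0.98027×0.67615×0.97556 = 0.261013 + 0.646610 = 0.907623.
Q̄ = (S₀/π) × [bracket] = (591/π) × 0.907623 = 170.74 W/m².
— Configuration B (φ=-11.4°):
Solar declination: sin δ = sin ε · sin λ_s = sin 51.20° × sin 329.3° = -0.39789, so δ = -23.446°.
cos H₀ = −tan(-11.4°) tan(-23.446°) = -0.0874, H₀ = 1.6584 rad.
Bracket: H₀ sin φ sin δ + cos φ cos δ sin H₀ = 1.6584×-0.19766×-0.39789 + 0.98027×0.91744×0.99617 = 0.130428 + 0.895894 = 1.026322.
Q̄ = (S₀/π) × [bracket] = (591/π) × 1.026322 = 193.07 W/m².
Ratio Q̄_A / Q̄_B = 170.74 / 193.07 = 0.8843.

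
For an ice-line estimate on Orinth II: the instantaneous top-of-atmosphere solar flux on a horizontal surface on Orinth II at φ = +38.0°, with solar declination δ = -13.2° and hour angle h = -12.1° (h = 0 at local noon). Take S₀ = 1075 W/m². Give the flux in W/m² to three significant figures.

cos θ_z = sin φ sin δ + cos φ cos δ cos h = -0.140587 + 0.750146 = 0.609559.
Flux = S₀ · cos θ_z = 1075 × 0.609559 = 655.3 W/m².

655 W/m²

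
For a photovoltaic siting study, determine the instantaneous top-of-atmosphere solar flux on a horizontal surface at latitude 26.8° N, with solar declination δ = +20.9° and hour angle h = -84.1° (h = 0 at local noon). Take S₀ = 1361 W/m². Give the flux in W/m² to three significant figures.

336 W/m²

cos θ_z = sin φ sin δ + cos φ cos δ cos h = 0.160845 + 0.085714 = 0.246559.
Flux = S₀ · cos θ_z = 1361 × 0.246559 = 335.6 W/m².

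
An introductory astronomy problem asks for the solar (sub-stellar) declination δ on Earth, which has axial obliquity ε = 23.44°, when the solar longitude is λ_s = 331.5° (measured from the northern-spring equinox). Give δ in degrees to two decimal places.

δ = -10.94°

sin δ = sin ε · sin λ_s = sin 23.44° × sin 331.5° = -0.189808.
δ = arcsin(-0.189808) = -10.94°.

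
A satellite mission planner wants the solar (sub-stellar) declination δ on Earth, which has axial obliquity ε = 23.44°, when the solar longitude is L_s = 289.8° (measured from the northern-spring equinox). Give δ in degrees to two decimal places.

δ = -21.98°

sin δ = sin ε · sin L_s = sin 23.44° × sin 289.8° = -0.374272.
δ = arcsin(-0.374272) = -21.98°.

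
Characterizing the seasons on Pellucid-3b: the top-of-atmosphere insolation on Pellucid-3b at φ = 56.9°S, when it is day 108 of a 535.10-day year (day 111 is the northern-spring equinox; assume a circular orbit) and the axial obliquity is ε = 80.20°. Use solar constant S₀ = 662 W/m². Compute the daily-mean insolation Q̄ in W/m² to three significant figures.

Solar longitude: λ_s = 360° × (108 − 111)/535.10 = -2.018°, i.e. -2.018° + 360° = 357.982°.
sin δ = sin 80.20° × sin 357.982° = -0.03471, so δ = -1.989°.
cos H₀ = −tan(-56.9°) tan(-1.989°) = -0.0533, H₀ = 1.6241 rad.
Bracket: H₀ sin φ sin δ + cos φ cos δ sin H₀ = 1.6241×-0.83772×-0.03471 + 0.54610×0.99940×0.99858 = 0.047224 + 0.544997 = 0.592221.
Q̄ = (S₀/π) × [bracket] = (662/π) × 0.592221 = 124.8 W/m².

Q̄ ≈ 125 W/m²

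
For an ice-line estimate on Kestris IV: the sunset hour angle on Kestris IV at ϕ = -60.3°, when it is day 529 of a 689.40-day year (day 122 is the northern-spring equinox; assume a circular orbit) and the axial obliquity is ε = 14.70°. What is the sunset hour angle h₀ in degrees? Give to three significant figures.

Solar longitude: L_s = 360° × (529 − 122)/689.40 = 212.533°.
sin δ = sin 14.70° × sin 212.533° = -0.13647, so δ = -7.843°.
cos h₀ = −tan ϕ · tan δ = −tan(-60.3°) × tan(-7.843°) = -0.2415, so h₀ = 1.8147 rad = 103.98°.

h₀ = 104°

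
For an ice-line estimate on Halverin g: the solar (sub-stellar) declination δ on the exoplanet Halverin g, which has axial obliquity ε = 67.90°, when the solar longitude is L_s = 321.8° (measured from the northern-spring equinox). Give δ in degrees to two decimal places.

sin δ = sin ε · sin L_s = sin 67.90° × sin 321.8° = -0.572973.
δ = arcsin(-0.572973) = -34.96°.

δ = -34.96°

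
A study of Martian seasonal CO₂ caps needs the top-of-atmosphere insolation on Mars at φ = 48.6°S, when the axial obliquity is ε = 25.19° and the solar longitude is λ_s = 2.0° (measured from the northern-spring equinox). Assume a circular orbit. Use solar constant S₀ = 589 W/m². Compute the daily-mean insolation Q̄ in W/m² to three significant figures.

Q̄ ≈ 121 W/m²

Solar declination: sin δ = sin ε · sin λ_s = sin 25.19° × sin 2.0° = 0.01485, so δ = +0.851°.
cos H₀ = −tan(-48.6°) tan(+0.851°) = 0.0169, H₀ = 1.5539 rad.
Bracket: H₀ sin φ sin δ + cos φ cos δ sin H₀ = 1.5539×-0.75011×0.01485 + 0.66131×0.99989×0.99986 = -0.017309 + 0.661145 = 0.643836.
Q̄ = (S₀/π) × [bracket] = (589/π) × 0.643836 = 120.7 W/m².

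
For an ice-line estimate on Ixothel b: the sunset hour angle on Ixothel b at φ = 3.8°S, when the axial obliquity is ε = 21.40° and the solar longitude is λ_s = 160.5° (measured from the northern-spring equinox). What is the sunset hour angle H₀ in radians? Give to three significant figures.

H₀ = 1.56 rad

Solar declination: sin δ = sin ε · sin λ_s = sin 21.40° × sin 160.5° = 0.12180, so δ = +6.996°.
cos H₀ = −tan φ · tan δ = −tan(-3.8°) × tan(+6.996°) = 0.0082, so H₀ = 1.5626 rad = 89.53°.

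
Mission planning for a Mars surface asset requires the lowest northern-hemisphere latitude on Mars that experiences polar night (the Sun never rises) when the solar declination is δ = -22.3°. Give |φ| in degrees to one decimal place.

Polar night requires cos H₀ = −tan φ tan δ ≥ 1, i.e. tan φ tan δ ≤ −1.
The boundary is |tan φ| · |tan δ| = 1, so |φ| = 90° − |δ| = 90° − 22.3° = 67.7° in the northern hemisphere.

|φ| = 67.7°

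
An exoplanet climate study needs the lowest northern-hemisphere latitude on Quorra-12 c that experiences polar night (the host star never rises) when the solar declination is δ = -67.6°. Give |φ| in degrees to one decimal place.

Polar night requires cos H₀ = −tan φ tan δ ≥ 1, i.e. tan φ tan δ ≤ −1.
The boundary is |tan φ| · |tan δ| = 1, so |φ| = 90° − |δ| = 90° − 67.6° = 22.4° in the northern hemisphere.

|φ| = 22.4°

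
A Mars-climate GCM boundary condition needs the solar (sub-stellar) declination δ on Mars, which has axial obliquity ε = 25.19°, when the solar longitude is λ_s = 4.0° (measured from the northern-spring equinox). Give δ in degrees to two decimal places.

sin δ = sin ε · sin λ_s = sin 25.19° × sin 4.0° = 0.029690.
δ = arcsin(0.029690) = +1.70°.

δ = +1.70°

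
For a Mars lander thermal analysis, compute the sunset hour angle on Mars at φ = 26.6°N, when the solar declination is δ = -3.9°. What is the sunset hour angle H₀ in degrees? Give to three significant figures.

cos H₀ = −tan φ · tan δ = −tan(+26.6°) × tan(-3.900°) = 0.0341, so H₀ = 1.5367 rad = 88.04°.

H₀ = 88.0°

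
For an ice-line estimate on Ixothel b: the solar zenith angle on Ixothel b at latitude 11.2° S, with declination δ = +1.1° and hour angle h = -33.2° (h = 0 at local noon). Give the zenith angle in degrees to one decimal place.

θ_z = 35.2°

cos θ_z = sin φ sin δ + cos φ cos δ cos h = -0.003729 + 0.820677 = 0.816948.
θ_z = arccos(0.816948) = 35.2°.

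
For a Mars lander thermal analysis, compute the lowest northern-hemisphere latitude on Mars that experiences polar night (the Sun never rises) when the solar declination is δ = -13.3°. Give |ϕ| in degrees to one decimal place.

Polar night requires cos h₀ = −tan ϕ tan δ ≥ 1, i.e. tan ϕ tan δ ≤ −1.
The boundary is |tan ϕ| · |tan δ| = 1, so |ϕ| = 90° − |δ| = 90° − 13.3° = 76.7° in the northern hemisphere.

|ϕ| = 76.7°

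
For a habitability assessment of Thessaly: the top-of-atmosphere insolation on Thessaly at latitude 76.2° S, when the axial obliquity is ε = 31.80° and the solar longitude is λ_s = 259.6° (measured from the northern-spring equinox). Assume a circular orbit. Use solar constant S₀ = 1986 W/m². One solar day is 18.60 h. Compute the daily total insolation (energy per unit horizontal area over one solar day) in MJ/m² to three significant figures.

66.9 MJ/m²

Solar declination: sin δ = sin ε · sin λ_s = sin 31.80° × sin 259.6° = -0.51830, so δ = -31.218°.
cos H₀ = −tan(-76.2°) tan(-31.218°) = -2.4674 ≤ −1 ⇒ polar day, H₀ = π.
Bracket: H₀ sin φ sin δ + cos φ cos δ sin H₀ = 3.1416×-0.97113×-0.51830 + 0.23853×0.85520×0.00000 = 1.581283 + 0.000000 = 1.581283.
Q̄ = (S₀/π) × [bracket] = (1986/π) × 1.581283 = 999.63 W/m².
Daily total = Q̄ × 18.60 h × 3600 s/h = 999.63 × 18.60 × 3600 / 10⁶ = 66.94 MJ/m².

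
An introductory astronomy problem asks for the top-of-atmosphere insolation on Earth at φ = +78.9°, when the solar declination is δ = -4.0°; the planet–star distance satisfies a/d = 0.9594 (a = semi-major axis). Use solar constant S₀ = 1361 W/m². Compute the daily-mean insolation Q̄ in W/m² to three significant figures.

Q̄ ≈ 38.6 W/m²

cos H₀ = −tan(+78.9°) tan(-4.000°) = 0.3564, H₀ = 1.2064 rad.
Bracket: H₀ sin φ sin δ + cos φ cos δ sin H₀ = 1.2064×0.98129×-0.06976 + 0.19252×0.99756×0.93433 = -0.082584 + 0.179438 = 0.096854.
Inverse-square distance factor (a/d)² = 0.9594² = 0.920448.
Q̄ = (S₀/π) × 0.920448 × [bracket] = (1361/π) × 0.920448 × 0.096854 = 38.62 W/m².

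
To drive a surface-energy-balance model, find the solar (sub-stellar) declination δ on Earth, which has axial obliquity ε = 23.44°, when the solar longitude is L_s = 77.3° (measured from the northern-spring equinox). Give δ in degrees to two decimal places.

δ = +22.83°

sin δ = sin ε · sin L_s = sin 23.44° × sin 77.3° = 0.388056.
δ = arcsin(0.388056) = +22.83°.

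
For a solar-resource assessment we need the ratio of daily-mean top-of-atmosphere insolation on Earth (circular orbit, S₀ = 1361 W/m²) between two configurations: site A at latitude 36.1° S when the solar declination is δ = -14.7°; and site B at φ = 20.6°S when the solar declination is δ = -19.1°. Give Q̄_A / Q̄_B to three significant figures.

Q̄_A / Q̄_B ≈ 0.961

— Configuration A (φ=-36.1°):
cos H₀ = −tan(-36.1°) tan(-14.700°) = -0.1913, H₀ = 1.7633 rad.
Bracket: H₀ sin φ sin δ + cos φ cos δ sin H₀ = 1.7633×-0.58920×-0.25376 + 0.80799×0.96727×0.98153 = 0.263640 + 0.767109 = 1.030749.
Q̄ = (S₀/π) × [bracket] = (1361/π) × 1.030749 = 446.54 W/m².
— Configuration B (φ=-20.6°):
cos H₀ = −tan(-20.6°) tan(-19.100°) = -0.1302, H₀ = 1.7013 rad.
Bracket: H₀ sin φ sin δ + cos φ cos δ sin H₀ = 1.7013×-0.35184×-0.32722 + 0.93606×0.94495×0.99149 = 0.195869 + 0.877003 = 1.072872.
Q̄ = (S₀/π) × [bracket] = (1361/π) × 1.072872 = 464.79 W/m².
Ratio Q̄_A / Q̄_B = 446.54 / 464.79 = 0.9607.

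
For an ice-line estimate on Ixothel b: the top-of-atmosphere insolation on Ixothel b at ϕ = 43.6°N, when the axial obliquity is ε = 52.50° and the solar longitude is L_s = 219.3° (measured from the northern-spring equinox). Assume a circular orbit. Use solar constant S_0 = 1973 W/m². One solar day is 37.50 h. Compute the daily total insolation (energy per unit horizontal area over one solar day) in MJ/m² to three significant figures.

15.3 MJ/m²

Solar declination: sin δ = sin ε · sin L_s = sin 52.50° × sin 219.3° = -0.50249, so δ = -30.165°.
cos h₀ = −tan(+43.6°) tan(-30.165°) = 0.5535, h₀ = 0.9843 rad.
Bracket: h₀ sin ϕ sin δ + cos ϕ cos δ sin h₀ = 0.9843×0.68962×-0.50249 + 0.72417×0.86458×0.83287 = -0.341087 + 0.521462 = 0.180375.
Q̄ = (S_0/π) × [bracket] = (1973/π) × 0.180375 = 113.28 W/m².
Daily total = Q̄ × 37.50 h × 3600 s/h = 113.28 × 37.50 × 3600 / 10⁶ = 15.29 MJ/m².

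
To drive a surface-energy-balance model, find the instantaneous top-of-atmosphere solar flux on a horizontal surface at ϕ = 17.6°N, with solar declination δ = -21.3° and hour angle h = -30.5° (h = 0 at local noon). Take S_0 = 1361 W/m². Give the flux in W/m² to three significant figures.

892 W/m²

cos θ_z = sin ϕ sin δ + cos ϕ cos δ cos h = -0.109836 + 0.765195 = 0.655359.
Flux = S_0 · cos θ_z = 1361 × 0.655359 = 891.9 W/m².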